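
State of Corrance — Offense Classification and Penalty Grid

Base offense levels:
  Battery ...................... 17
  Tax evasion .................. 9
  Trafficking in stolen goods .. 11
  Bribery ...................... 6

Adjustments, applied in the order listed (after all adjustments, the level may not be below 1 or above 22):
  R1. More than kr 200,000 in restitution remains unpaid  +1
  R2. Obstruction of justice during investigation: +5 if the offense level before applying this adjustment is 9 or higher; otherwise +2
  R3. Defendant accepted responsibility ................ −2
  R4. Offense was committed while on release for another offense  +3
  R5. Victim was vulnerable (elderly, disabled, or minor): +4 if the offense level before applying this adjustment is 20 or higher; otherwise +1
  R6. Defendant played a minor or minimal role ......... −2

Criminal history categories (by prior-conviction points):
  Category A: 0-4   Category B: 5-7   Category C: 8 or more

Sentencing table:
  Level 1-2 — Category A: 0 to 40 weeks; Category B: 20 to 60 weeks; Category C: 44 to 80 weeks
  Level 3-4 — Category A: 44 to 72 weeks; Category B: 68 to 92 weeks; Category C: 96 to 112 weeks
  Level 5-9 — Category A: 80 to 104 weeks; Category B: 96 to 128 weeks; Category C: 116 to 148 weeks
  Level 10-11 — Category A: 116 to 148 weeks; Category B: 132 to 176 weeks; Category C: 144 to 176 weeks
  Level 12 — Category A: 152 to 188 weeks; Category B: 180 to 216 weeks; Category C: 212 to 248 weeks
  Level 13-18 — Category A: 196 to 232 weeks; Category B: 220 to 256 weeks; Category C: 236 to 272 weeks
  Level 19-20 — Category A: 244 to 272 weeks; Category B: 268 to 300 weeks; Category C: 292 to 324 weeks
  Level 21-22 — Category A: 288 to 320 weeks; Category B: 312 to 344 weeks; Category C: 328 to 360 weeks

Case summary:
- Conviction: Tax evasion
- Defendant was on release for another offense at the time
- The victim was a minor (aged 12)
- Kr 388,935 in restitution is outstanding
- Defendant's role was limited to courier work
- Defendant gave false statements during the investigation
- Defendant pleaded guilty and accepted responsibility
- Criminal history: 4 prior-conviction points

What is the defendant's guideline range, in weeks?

196-232 weeks

Base offense level for tax evasion: 9.
R1 applies: 9 + 1 = 10.
R2 applies (level before this adjustment is 10 ≥ 9, so +5): 10 + 5 = 15.
R3 applies: 15 − 2 = 13.
R4 applies: 13 + 3 = 16.
R5 applies (level before this adjustment is 16 < 20, so +1): 16 + 1 = 17.
R6 applies: 17 − 2 = 15.
Final offense level: 15.
Criminal history: 4 prior points → Category A (0-4).
Level 15 falls in the 13-18 band.
Grid: Level 13-18 × Category A = 196-232 weeks.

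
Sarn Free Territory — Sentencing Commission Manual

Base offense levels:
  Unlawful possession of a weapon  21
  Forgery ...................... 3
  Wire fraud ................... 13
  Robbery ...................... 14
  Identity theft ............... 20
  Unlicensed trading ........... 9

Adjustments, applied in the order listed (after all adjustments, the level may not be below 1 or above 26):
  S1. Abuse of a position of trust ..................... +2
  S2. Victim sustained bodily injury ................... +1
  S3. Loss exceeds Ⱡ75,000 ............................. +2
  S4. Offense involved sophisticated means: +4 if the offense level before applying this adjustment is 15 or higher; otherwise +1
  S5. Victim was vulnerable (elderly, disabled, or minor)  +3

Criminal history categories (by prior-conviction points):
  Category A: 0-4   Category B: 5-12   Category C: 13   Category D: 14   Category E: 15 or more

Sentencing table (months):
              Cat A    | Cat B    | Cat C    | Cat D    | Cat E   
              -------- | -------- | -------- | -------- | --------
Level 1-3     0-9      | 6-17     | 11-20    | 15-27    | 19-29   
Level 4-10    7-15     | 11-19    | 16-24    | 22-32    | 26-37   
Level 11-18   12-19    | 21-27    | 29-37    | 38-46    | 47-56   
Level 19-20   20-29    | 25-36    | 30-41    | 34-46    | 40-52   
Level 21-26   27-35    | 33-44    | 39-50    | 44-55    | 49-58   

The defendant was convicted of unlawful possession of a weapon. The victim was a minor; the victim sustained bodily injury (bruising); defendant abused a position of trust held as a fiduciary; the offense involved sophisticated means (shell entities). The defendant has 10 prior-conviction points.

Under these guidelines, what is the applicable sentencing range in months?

33-44 months

Base offense level for unlawful possession of a weapon: 21.
S1 applies: 21 + 2 = 23.
S2 applies: 23 + 1 = 24.
S4 applies (level before this adjustment is 24 ≥ 15, so +4): 24 + 4 = 28.
S5 applies: 28 + 3 = 31.
Level 31 exceeds the maximum of 26; capped at 26.
Final offense level: 26.
Criminal history: 10 prior points → Category B (5-12).
Level 26 falls in the 21-26 band.
Grid: Level 21-26 × Category B = 33-44 months.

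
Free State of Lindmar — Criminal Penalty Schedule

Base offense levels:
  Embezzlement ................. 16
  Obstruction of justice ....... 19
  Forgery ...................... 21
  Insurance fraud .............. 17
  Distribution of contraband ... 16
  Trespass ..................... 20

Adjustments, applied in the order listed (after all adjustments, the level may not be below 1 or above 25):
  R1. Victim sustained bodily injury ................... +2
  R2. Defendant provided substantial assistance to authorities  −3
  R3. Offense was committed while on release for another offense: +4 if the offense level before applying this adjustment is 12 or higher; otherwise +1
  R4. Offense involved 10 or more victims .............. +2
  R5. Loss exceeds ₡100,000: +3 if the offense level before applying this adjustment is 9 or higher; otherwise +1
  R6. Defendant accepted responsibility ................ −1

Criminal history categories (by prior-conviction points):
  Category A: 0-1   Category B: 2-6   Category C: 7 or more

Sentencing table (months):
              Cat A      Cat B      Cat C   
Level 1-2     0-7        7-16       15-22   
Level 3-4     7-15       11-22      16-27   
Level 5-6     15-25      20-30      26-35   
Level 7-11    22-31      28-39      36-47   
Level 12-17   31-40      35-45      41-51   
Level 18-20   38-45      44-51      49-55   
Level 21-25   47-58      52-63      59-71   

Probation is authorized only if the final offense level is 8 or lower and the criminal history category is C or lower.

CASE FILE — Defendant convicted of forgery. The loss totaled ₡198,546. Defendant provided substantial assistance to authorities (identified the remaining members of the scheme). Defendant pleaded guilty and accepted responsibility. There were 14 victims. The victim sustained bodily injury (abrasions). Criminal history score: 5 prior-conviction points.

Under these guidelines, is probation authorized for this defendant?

No

Base offense level for forgery: 21.
R1 applies: 21 + 2 = 23.
R2 applies: 23 − 3 = 20.
R4 applies: 20 + 2 = 22.
R5 applies (level before this adjustment is 22 ≥ 9, so +3): 22 + 3 = 25.
R6 applies: 25 − 1 = 24.
Final offense level: 24.
Criminal history: 5 prior points → Category B (2-6).
Level 24 falls in the 21-25 band.
Grid: Level 21-25 × Category B = 52-63 months.
Probation check: level 24 > 8 and category B ≤ C → not eligible.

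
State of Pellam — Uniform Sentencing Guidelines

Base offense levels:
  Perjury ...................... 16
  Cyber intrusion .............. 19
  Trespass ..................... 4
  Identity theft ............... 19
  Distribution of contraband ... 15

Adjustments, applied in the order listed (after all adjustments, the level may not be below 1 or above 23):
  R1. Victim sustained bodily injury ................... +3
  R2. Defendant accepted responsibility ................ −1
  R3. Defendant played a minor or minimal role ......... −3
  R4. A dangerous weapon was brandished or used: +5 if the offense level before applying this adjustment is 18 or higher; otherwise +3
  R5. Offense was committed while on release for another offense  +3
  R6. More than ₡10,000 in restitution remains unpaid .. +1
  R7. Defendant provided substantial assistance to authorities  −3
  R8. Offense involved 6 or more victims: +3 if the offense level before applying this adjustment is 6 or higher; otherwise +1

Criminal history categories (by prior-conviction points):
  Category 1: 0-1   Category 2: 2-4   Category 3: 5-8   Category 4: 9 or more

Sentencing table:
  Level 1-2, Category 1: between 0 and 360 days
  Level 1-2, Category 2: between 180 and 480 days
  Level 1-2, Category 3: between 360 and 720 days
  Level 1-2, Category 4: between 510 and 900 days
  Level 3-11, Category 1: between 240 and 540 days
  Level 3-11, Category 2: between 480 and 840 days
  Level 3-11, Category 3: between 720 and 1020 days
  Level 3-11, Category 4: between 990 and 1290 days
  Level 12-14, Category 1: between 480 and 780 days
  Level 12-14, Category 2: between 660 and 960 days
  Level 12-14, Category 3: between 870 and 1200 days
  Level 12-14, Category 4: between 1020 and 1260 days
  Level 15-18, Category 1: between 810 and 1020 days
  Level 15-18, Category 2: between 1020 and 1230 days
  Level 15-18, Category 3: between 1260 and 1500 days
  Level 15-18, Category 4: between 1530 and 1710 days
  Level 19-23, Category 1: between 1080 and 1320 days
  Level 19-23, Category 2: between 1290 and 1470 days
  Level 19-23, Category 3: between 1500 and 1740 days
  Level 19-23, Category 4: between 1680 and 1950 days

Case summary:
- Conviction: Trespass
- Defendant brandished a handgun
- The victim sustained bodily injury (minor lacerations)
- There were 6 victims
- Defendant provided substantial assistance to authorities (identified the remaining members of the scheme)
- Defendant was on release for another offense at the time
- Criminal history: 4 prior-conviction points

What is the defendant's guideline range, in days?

660-960 days

Base offense level for trespass: 4.
R1 applies: 4 + 3 = 7.
R2 does not apply.
R4 applies (level before this adjustment is 7 < 18, so +3): 7 + 3 = 10.
R5 applies: 10 + 3 = 13.
R6 does not apply.
R7 applies: 13 − 3 = 10.
R8 applies (level before this adjustment is 10 ≥ 6, so +3): 10 + 3 = 13.
Final offense level: 13.
Criminal history: 4 prior points → Category 2 (2-4).
Level 13 falls in the 12-14 band.
Grid: Level 12-14 × Category 2 = 660-960 days.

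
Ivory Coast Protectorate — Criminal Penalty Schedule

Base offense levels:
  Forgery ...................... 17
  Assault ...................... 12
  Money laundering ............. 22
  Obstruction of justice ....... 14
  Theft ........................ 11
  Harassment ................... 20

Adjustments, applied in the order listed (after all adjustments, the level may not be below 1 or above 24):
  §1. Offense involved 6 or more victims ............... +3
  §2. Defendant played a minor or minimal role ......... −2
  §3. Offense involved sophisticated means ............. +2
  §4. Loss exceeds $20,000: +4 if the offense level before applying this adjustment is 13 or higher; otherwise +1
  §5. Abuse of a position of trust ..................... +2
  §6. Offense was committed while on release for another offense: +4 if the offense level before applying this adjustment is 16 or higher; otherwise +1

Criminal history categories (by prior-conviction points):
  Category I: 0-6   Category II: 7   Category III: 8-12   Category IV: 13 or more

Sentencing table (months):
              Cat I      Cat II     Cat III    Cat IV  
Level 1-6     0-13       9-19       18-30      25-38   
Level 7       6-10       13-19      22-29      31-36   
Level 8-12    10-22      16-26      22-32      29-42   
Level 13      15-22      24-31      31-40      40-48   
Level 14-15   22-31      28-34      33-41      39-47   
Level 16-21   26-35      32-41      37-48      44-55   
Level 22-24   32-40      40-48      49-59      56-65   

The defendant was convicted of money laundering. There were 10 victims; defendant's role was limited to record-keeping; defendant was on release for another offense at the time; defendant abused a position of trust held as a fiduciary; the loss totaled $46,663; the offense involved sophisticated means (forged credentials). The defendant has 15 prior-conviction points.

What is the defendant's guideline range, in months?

56-65 months

Base offense level for money laundering: 22.
§1 applies: 22 + 3 = 25.
§2 applies: 25 − 2 = 23.
§3 applies: 23 + 2 = 25.
§4 applies (level before this adjustment is 25 ≥ 13, so +4): 25 + 4 = 29.
§5 applies: 29 + 2 = 31.
§6 applies (level before this adjustment is 31 ≥ 16, so +4): 31 + 4 = 35.
Level 35 exceeds the maximum of 24; capped at 24.
Final offense level: 24.
Criminal history: 15 prior points → Category IV (13+).
Level 24 falls in the 22-24 band.
Grid: Level 22-24 × Category IV = 56-65 months.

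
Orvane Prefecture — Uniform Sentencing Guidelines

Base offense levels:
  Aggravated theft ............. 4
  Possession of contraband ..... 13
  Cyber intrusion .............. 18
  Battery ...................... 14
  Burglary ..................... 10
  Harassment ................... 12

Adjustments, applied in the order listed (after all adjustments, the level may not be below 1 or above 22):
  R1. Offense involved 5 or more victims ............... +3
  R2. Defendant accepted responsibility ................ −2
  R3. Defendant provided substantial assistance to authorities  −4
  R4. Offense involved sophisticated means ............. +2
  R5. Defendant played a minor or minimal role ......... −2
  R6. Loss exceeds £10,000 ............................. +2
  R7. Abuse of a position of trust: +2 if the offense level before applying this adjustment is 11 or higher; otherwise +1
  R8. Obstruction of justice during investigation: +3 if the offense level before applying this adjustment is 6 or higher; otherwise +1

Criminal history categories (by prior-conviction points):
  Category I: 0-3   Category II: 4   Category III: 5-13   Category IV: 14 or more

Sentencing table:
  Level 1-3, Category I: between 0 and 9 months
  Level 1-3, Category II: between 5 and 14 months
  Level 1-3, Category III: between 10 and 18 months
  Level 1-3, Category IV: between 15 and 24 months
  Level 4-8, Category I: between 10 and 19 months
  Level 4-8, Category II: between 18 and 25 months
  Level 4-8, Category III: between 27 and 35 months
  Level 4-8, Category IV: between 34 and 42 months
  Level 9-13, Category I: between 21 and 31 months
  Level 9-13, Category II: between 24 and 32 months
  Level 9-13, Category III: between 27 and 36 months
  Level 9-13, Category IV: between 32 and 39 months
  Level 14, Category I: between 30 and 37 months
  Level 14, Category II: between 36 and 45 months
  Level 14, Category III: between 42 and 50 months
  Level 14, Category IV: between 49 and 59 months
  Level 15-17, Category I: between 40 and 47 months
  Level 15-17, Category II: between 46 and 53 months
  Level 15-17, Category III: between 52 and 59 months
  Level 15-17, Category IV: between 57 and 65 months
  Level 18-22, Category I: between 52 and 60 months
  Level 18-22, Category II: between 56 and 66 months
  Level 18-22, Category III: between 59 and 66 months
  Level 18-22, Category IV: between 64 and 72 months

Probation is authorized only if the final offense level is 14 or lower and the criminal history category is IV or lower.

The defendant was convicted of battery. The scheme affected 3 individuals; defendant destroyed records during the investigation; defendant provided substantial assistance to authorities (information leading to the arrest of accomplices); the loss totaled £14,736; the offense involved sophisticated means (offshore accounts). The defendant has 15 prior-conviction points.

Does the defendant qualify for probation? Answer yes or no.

Base offense level for battery: 14.
R3 applies: 14 − 4 = 10.
R4 applies: 10 + 2 = 12.
R5 does not apply.
R6 applies: 12 + 2 = 14.
R8 applies (level before this adjustment is 14 ≥ 6, so +3): 14 + 3 = 17.
Final offense level: 17.
Criminal history: 15 prior points → Category IV (14+).
Level 17 falls in the 15-17 band.
Grid: Level 15-17 × Category IV = 57-65 months.
Probation check: level 17 > 14 and category IV ≤ IV → not eligible.

No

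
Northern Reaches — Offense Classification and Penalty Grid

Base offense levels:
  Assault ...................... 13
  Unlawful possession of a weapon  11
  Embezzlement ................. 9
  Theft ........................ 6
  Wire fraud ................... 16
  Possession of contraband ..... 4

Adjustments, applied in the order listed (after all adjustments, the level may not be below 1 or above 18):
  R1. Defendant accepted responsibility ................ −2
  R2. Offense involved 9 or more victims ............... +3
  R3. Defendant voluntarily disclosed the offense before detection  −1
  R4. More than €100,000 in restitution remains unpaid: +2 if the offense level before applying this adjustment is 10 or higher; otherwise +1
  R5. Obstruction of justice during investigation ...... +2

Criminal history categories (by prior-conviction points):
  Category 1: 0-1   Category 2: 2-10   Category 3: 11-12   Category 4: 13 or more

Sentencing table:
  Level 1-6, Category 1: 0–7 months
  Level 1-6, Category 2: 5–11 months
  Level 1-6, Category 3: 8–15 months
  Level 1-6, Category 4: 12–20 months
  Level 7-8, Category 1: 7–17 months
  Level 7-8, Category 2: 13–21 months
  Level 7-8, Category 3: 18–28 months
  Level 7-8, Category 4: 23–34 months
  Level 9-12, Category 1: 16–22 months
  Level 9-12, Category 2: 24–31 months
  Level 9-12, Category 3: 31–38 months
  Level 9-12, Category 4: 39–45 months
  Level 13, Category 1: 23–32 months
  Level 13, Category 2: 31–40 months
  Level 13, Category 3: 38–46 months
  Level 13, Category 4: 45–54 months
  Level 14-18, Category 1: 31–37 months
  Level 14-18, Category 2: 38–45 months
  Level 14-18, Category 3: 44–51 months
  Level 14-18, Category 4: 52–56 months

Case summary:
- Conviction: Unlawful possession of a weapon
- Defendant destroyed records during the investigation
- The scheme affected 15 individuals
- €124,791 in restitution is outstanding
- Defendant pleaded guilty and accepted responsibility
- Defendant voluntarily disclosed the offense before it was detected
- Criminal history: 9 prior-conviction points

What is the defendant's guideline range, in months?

Base offense level for unlawful possession of a weapon: 11.
R1 applies: 11 − 2 = 9.
R2 applies: 9 + 3 = 12.
R3 applies: 12 − 1 = 11.
R4 applies (level before this adjustment is 11 ≥ 10, so +2): 11 + 2 = 13.
R5 applies: 13 + 2 = 15.
Final offense level: 15.
Criminal history: 9 prior points → Category 2 (2-10).
Level 15 falls in the 14-18 band.
Grid: Level 14-18 × Category 2 = 38-45 months.

38-45 months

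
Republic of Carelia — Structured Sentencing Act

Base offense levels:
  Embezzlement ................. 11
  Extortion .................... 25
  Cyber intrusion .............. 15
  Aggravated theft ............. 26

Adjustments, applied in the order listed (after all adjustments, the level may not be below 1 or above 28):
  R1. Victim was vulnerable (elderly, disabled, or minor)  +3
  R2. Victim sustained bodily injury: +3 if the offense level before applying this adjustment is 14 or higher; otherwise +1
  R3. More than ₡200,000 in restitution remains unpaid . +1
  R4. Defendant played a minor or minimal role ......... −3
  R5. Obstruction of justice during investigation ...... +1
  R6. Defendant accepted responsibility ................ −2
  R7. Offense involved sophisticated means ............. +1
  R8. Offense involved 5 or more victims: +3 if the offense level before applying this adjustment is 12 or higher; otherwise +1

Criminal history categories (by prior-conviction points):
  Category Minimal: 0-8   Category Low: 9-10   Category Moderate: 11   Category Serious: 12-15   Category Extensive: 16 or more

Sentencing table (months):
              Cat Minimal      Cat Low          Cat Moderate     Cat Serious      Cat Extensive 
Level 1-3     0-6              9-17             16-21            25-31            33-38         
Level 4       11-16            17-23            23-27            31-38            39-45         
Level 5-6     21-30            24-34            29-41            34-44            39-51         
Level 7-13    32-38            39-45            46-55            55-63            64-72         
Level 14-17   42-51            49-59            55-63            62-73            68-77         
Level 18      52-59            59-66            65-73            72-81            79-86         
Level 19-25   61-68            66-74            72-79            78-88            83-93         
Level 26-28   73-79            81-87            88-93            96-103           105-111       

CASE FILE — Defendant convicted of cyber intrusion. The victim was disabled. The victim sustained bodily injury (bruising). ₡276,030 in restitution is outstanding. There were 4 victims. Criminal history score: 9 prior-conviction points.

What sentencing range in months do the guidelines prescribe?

Base offense level for cyber intrusion: 15.
R1 applies: 15 + 3 = 18.
R2 applies (level before this adjustment is 18 ≥ 14, so +3): 18 + 3 = 21.
R3 applies: 21 + 1 = 22.
R7 does not apply.
R8 does not apply.
Final offense level: 22.
Criminal history: 9 prior points → Category Low (9-10).
Level 22 falls in the 19-25 band.
Grid: Level 19-25 × Category Low = 66-74 months.

66-74 months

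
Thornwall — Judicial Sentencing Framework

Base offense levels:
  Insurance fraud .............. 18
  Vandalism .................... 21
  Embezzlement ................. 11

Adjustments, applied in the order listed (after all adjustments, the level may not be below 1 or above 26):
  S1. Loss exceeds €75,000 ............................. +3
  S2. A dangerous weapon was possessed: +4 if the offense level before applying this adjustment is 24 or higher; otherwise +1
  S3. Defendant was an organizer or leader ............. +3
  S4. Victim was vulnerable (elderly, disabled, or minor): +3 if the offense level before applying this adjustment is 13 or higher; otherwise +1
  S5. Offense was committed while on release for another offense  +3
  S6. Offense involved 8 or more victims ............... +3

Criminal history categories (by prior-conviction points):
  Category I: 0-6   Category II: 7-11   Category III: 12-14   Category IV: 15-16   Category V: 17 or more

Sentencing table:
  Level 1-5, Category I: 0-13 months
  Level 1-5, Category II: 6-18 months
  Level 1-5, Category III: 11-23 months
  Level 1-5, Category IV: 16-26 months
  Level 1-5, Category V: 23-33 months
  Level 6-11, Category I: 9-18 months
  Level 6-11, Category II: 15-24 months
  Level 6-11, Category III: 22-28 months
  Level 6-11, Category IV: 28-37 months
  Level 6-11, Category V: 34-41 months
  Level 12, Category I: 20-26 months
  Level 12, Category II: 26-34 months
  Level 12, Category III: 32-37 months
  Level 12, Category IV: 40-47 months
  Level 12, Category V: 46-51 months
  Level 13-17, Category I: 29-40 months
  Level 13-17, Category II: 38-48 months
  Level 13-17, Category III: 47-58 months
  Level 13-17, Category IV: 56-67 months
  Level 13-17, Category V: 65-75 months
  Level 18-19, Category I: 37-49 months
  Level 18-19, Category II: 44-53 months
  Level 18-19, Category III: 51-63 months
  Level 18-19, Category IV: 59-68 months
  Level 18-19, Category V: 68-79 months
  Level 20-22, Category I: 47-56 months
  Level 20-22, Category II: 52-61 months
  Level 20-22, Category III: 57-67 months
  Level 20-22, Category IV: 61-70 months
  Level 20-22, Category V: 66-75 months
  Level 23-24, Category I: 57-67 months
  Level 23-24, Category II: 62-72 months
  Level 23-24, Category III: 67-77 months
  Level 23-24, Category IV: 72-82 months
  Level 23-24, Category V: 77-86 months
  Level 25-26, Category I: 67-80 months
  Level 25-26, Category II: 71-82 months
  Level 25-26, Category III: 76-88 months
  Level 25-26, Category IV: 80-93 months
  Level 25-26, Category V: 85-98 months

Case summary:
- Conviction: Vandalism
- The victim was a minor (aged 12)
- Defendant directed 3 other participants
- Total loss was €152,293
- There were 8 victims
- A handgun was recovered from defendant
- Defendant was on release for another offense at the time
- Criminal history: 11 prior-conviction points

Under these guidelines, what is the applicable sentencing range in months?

Base offense level for vandalism: 21.
S1 applies: 21 + 3 = 24.
S2 applies (level before this adjustment is 24 ≥ 24, so +4): 24 + 4 = 28.
S3 applies: 28 + 3 = 31.
S4 applies (level before this adjustment is 31 ≥ 13, so +3): 31 + 3 = 34.
S5 applies: 34 + 3 = 37.
S6 applies: 37 + 3 = 40.
Level 40 exceeds the maximum of 26; capped at 26.
Final offense level: 26.
Criminal history: 11 prior points → Category II (7-11).
Level 26 falls in the 25-26 band.
Grid: Level 25-26 × Category II = 71-82 months.

71-82 months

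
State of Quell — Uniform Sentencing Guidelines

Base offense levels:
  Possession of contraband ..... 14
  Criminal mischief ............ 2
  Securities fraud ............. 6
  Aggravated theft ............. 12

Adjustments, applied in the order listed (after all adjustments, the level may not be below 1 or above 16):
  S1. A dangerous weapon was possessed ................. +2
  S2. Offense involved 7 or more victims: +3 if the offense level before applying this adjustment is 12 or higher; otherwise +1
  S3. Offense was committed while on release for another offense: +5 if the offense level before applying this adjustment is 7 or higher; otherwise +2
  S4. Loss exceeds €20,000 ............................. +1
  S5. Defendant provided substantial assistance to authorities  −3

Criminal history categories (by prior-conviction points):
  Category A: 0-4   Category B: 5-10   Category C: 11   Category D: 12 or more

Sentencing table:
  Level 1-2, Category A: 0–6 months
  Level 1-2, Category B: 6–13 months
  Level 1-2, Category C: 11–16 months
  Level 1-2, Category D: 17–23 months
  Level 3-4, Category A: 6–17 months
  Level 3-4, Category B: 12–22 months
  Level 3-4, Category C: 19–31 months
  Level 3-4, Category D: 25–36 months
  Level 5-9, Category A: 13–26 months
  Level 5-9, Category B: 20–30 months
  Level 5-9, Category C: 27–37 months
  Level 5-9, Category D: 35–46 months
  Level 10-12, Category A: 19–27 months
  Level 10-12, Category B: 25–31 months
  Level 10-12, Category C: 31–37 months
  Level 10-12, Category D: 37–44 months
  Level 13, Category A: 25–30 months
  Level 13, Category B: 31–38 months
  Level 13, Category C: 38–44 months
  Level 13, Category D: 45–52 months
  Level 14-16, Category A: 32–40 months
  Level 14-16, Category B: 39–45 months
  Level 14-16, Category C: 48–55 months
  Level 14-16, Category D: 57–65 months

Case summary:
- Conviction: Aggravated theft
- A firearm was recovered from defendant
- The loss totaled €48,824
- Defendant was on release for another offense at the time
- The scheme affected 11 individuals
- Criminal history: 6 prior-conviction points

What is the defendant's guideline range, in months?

Base offense level for aggravated theft: 12.
S1 applies: 12 + 2 = 14.
S2 applies (level before this adjustment is 14 ≥ 12, so +3): 14 + 3 = 17.
S3 applies (level before this adjustment is 17 ≥ 7, so +5): 17 + 5 = 22.
S4 applies: 22 + 1 = 23.
Level 23 exceeds the maximum of 16; capped at 16.
Final offense level: 16.
Criminal history: 6 prior points → Category B (5-10).
Level 16 falls in the 14-16 band.
Grid: Level 14-16 × Category B = 39-45 months.

39-45 months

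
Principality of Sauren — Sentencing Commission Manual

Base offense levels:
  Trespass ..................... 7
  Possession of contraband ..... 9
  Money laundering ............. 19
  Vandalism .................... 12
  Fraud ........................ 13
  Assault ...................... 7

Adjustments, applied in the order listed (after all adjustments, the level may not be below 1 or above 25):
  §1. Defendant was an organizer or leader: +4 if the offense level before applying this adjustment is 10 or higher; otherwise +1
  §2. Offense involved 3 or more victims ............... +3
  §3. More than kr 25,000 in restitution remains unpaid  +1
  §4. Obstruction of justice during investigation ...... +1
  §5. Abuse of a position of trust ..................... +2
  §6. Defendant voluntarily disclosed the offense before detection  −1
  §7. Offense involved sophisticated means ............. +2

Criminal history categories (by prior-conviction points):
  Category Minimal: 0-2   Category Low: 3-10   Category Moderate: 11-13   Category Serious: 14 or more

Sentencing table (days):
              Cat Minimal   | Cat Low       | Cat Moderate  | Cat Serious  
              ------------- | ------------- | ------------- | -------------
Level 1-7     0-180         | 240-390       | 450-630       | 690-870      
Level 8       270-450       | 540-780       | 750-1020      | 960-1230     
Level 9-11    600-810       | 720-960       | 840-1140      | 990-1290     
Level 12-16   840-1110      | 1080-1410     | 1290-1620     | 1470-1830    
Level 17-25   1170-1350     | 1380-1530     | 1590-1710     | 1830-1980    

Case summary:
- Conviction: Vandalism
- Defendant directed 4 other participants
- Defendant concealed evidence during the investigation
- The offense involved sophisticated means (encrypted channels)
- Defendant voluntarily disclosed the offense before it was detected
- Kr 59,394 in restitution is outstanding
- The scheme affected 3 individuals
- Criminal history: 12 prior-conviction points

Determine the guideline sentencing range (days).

1590-1710 days

Base offense level for vandalism: 12.
§1 applies (level before this adjustment is 12 ≥ 10, so +4): 12 + 4 = 16.
§2 applies: 16 + 3 = 19.
§3 applies: 19 + 1 = 20.
§4 applies: 20 + 1 = 21.
§5 does not apply.
§6 applies: 21 − 1 = 20.
§7 applies: 20 + 2 = 22.
Final offense level: 22.
Criminal history: 12 prior points → Category Moderate (11-13).
Level 22 falls in the 17-25 band.
Grid: Level 17-25 × Category Moderate = 1590-1710 days.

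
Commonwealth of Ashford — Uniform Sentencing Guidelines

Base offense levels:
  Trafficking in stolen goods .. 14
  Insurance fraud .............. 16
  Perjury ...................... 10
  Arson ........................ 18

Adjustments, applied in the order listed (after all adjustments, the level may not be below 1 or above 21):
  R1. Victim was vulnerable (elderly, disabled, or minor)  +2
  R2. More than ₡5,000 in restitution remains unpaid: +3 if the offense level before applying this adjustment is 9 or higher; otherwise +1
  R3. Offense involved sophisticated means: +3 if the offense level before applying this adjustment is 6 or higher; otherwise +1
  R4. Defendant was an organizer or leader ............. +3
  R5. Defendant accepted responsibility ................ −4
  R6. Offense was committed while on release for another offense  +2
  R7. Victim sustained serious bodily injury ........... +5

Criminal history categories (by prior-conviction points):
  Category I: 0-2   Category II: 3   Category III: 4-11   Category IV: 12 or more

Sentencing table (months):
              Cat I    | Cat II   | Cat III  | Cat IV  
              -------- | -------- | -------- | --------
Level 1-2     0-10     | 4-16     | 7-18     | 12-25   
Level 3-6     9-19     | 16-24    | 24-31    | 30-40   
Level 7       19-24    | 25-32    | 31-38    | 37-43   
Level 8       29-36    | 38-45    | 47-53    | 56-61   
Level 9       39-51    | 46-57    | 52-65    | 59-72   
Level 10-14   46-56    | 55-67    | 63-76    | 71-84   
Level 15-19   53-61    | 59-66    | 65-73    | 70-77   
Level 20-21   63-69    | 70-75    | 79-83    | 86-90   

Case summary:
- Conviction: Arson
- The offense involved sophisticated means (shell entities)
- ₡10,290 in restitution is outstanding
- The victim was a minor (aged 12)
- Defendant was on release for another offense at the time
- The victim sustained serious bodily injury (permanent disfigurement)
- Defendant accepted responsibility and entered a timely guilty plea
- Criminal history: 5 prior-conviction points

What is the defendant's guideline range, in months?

79-83 months

Base offense level for arson: 18.
R1 applies: 18 + 2 = 20.
R2 applies (level before this adjustment is 20 ≥ 9, so +3): 20 + 3 = 23.
R3 applies (level before this adjustment is 23 ≥ 6, so +3): 23 + 3 = 26.
R4 does not apply.
R5 applies: 26 − 4 = 22.
R6 applies: 22 + 2 = 24.
R7 applies: 24 + 5 = 29.
Level 29 exceeds the maximum of 21; capped at 21.
Final offense level: 21.
Criminal history: 5 prior points → Category III (4-11).
Level 21 falls in the 20-21 band.
Grid: Level 20-21 × Category III = 79-83 months.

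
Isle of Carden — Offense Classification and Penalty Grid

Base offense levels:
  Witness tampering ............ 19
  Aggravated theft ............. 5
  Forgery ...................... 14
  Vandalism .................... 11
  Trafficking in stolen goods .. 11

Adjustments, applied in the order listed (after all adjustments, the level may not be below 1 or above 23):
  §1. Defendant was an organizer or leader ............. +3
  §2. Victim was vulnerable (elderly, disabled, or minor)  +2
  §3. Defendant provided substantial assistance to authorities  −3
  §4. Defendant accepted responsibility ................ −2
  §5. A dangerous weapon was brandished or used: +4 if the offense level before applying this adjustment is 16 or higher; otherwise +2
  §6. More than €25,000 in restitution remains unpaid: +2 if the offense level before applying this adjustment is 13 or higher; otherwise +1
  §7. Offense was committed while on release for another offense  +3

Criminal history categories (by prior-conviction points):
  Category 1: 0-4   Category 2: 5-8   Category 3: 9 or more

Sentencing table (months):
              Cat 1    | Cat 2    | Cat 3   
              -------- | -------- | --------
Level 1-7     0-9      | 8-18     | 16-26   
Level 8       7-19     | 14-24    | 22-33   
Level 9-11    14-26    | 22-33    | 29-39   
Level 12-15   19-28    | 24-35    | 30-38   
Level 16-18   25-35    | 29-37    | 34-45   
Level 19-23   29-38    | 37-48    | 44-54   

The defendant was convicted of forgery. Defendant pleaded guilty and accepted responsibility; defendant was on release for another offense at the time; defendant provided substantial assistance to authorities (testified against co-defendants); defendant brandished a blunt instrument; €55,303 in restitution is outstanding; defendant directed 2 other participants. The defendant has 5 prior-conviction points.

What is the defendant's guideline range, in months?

37-48 months

Base offense level for forgery: 14.
§1 applies: 14 + 3 = 17.
§3 applies: 17 − 3 = 14.
§4 applies: 14 − 2 = 12.
§5 applies (level before this adjustment is 12 < 16, so +2): 12 + 2 = 14.
§6 applies (level before this adjustment is 14 ≥ 13, so +2): 14 + 2 = 16.
§7 applies: 16 + 3 = 19.
Final offense level: 19.
Criminal history: 5 prior points → Category 2 (5-8).
Level 19 falls in the 19-23 band.
Grid: Level 19-23 × Category 2 = 37-48 months.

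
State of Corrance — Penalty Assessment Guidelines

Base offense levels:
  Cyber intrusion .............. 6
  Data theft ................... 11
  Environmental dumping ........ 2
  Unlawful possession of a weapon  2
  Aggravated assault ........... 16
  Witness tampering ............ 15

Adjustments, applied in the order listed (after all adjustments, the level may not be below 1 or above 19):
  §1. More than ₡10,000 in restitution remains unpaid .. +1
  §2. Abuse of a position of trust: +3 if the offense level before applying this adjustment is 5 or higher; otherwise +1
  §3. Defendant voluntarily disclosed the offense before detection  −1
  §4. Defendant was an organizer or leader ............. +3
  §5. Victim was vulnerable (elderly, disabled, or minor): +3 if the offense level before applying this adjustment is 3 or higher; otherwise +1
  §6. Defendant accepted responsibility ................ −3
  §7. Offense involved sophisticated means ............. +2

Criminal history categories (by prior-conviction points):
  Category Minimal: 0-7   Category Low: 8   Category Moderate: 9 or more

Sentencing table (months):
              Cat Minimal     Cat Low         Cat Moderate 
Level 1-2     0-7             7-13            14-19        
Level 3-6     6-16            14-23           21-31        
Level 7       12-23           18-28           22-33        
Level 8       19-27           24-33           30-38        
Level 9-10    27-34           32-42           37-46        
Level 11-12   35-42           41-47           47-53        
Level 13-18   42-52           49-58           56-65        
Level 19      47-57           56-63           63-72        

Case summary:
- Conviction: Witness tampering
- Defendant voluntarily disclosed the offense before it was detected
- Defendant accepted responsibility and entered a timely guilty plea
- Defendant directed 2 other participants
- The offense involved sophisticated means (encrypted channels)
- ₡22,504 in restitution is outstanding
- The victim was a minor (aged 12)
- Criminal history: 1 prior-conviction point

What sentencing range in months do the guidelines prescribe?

47-57 months

Base offense level for witness tampering: 15.
§1 applies: 15 + 1 = 16.
§2 does not apply.
§3 applies: 16 − 1 = 15.
§4 applies: 15 + 3 = 18.
§5 applies (level before this adjustment is 18 ≥ 3, so +3): 18 + 3 = 21.
§6 applies: 21 − 3 = 18.
§7 applies: 18 + 2 = 20.
Level 20 exceeds the maximum of 19; capped at 19.
Final offense level: 19.
Criminal history: 1 prior point → Category Minimal (0-7).
Level 19 falls in the 19 band.
Grid: Level 19 × Category Minimal = 47-57 months.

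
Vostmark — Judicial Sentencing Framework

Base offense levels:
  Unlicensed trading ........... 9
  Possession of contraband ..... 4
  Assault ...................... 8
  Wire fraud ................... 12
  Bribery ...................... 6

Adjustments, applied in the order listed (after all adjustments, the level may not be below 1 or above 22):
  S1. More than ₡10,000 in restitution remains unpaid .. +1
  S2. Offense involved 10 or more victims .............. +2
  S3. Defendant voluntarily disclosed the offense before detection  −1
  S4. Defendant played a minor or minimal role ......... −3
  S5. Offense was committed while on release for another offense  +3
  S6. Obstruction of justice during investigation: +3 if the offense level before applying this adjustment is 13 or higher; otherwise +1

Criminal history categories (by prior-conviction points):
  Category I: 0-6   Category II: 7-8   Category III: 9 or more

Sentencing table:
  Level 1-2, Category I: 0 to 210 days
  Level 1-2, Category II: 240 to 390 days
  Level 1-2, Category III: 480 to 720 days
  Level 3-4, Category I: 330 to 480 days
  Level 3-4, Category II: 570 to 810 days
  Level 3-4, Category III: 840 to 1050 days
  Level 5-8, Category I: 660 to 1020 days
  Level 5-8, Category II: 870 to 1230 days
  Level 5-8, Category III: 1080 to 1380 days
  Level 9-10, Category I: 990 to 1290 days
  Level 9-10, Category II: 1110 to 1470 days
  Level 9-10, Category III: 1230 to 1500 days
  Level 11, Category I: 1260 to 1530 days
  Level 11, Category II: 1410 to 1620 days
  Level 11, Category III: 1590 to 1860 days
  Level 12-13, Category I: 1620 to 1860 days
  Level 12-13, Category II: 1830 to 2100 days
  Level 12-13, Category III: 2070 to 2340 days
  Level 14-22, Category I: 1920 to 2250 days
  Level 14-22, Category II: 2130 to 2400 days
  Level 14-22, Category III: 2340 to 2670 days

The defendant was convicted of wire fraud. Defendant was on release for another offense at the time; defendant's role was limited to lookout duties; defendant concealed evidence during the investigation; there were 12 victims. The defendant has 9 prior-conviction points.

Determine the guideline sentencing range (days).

2340-2670 days

Base offense level for wire fraud: 12.
S2 applies: 12 + 2 = 14.
S3 does not apply.
S4 applies: 14 − 3 = 11.
S5 applies: 11 + 3 = 14.
S6 applies (level before this adjustment is 14 ≥ 13, so +3): 14 + 3 = 17.
Final offense level: 17.
Criminal history: 9 prior points → Category III (9+).
Level 17 falls in the 14-22 band.
Grid: Level 14-22 × Category III = 2340-2670 days.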